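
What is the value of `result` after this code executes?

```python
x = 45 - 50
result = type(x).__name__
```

x is int; result = 'int'

'int'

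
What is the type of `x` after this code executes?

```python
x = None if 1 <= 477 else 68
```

1 <= 477 is True, so the if branch is taken

NoneType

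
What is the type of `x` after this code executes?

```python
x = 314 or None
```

'or' returns first truthy value

int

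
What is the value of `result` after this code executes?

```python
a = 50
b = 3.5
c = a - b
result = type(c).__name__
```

a is int; b is float; c is float; result = 'float'

'float'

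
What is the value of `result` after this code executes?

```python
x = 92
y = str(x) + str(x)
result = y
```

x = 92; y = '9292'; result = '9292'

'9292'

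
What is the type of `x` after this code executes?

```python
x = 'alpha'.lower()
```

str.lower() returns str

str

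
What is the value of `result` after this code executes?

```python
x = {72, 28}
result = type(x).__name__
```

x is set; result = 'set'

'set'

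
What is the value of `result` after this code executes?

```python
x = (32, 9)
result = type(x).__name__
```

x is tuple; result = 'tuple'

'tuple'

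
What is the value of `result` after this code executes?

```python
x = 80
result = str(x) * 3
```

x = 80; result = '808080'

'808080'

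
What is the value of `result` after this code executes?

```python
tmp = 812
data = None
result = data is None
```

tmp = 812; data = None; result = True

True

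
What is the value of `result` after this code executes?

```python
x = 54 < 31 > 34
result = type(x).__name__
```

x is bool; result = 'bool'

'bool'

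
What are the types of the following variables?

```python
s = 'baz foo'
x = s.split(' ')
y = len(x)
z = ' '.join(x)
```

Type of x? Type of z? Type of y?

str.split() returns list; str.join() returns str; len() returns int

list, str, int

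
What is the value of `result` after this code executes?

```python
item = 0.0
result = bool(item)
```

item = 0.0; result = False

False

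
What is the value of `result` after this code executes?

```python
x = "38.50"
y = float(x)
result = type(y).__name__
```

x is str; y is float; result = 'float'

'float'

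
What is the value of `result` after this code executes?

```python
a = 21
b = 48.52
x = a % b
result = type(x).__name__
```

a is int; b is float; x is float; result = 'float'

'float'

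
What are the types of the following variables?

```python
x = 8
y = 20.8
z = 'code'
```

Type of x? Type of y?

x is assigned a bare integer (no decimal point), so it is an int; y is assigned a number with a decimal point, so it is a float

int, float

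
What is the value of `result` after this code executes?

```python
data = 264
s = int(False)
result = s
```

data = 264; s = 0; result = 0

0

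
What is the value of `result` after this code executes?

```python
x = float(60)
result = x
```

x = 60.0; result = 60.0

60.0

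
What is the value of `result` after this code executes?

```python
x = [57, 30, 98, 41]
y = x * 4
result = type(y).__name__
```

x is list; y is list; result = 'list'

'list'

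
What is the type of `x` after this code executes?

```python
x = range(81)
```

range() returns a range object

range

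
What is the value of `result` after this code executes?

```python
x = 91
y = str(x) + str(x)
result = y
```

x = 91; y = '9191'; result = '9191'

'9191'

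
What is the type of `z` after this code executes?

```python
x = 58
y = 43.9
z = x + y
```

int + float = float

float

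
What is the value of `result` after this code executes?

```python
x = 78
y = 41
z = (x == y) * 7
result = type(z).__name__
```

x is int; y is int; z is int; result = 'int'

'int'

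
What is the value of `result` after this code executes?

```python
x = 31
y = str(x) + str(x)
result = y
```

x = 31; y = '3131'; result = '3131'

'3131'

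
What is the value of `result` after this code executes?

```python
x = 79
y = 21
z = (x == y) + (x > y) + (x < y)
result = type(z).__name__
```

x is int; y is int; z is int; result = 'int'

'int'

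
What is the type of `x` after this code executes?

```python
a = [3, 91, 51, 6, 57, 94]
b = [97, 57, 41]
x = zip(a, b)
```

zip() returns a zip object

zip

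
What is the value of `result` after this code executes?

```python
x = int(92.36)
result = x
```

x = 92; result = 92

92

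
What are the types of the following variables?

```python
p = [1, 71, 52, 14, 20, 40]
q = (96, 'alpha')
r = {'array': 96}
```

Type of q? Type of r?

q is assigned a tuple (parenthesized, comma-separated values); r is assigned a dict literal ({key: value})

tuple, dict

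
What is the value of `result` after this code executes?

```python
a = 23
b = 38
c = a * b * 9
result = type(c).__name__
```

a is int; b is int; c is int; result = 'int'

'int'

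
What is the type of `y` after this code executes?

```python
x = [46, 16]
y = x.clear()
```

list.clear() returns None

NoneType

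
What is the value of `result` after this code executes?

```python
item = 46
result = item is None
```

item = 46; result = False

False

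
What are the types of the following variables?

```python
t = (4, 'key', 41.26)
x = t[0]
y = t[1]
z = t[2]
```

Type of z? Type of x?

tuple[2] is float; tuple[0] is int

float, int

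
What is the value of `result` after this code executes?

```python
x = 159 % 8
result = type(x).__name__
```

x is int; result = 'int'

'int'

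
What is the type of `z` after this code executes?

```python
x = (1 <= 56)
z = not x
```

'not' returns bool

bool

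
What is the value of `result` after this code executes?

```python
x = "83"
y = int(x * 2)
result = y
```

x = '83'; y = 8383; result = 8383

8383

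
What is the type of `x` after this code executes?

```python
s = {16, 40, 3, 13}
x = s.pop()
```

Popping from set[int] returns int

int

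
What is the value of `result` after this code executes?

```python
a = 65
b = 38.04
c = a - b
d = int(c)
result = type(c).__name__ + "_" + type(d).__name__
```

a is int; b is float; c is float; d is int; result = 'float_int'

'float_int'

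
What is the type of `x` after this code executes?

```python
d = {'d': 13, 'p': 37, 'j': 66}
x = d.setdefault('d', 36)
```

dict.setdefault() returns the (existing or default) value

int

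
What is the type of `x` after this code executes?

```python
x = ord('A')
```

ord() returns int (code point)

int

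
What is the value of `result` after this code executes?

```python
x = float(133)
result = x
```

x = 133.0; result = 133.0

133.0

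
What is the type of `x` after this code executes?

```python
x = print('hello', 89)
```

print() returns None

NoneType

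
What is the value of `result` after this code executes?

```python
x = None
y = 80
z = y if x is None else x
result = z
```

x = None; y = 80; z = 80; result = 80

80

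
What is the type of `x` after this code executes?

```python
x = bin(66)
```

bin() returns str representation

str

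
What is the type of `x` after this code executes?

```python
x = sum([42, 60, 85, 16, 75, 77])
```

sum() of ints returns int

int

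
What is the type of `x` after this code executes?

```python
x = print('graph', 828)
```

print() returns None

NoneType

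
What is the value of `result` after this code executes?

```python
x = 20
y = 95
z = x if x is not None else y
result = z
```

x = 20; y = 95; z = 20; result = 20

20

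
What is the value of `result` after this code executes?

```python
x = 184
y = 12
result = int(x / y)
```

x = 184; y = 12; result = 15

15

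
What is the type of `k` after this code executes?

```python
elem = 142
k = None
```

None has type NoneType

NoneType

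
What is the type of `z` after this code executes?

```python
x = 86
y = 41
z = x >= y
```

Comparison returns bool

bool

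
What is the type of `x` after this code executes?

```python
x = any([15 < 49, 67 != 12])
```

any() returns bool

bool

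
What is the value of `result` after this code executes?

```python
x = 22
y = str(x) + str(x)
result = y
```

x = 22; y = '2222'; result = '2222'

'2222'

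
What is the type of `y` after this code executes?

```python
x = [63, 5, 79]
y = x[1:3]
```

Slicing a list returns a list

list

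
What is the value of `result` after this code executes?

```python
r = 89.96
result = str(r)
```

r = 89.96; result = '89.96'

'89.96'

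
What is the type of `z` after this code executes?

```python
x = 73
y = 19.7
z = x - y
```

int - float = float

float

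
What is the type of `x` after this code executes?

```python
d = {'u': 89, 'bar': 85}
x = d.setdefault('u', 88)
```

dict.setdefault() returns the (existing or default) value

int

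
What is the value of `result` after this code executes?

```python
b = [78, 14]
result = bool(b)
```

b = [78, 14]; result = True

True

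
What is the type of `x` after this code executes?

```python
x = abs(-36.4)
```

abs() of float returns float

float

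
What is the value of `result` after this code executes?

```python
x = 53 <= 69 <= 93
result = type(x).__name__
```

x is bool; result = 'bool'

'bool'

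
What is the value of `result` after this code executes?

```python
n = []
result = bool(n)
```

n = []; result = False

False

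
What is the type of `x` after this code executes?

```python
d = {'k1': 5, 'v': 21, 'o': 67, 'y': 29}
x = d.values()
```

.values() returns dict_values view

dict_values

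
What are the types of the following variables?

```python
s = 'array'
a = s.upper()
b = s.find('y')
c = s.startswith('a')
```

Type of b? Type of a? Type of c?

find() returns int; upper() returns str; startswith() returns bool

int, str, bool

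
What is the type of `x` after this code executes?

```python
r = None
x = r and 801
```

'and' returns first falsy value (None)

NoneType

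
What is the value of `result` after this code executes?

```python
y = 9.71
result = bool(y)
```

y = 9.71; result = True

True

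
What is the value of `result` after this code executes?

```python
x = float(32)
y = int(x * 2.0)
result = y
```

x = 32.0; y = 64; result = 64

64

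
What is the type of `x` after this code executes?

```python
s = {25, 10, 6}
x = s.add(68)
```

set.add() returns None (mutates in place)

NoneType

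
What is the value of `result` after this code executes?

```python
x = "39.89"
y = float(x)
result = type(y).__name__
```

x is str; y is float; result = 'float'

'float'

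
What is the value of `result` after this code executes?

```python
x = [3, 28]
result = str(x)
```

x = [3, 28]; result = '[3, 28]'

'[3, 28]'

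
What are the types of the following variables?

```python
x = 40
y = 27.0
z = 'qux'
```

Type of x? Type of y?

x is assigned a bare integer (no decimal point), so it is an int; y is assigned a number with a decimal point, so it is a float

int, float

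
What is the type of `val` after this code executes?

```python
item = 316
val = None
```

None has type NoneType

NoneType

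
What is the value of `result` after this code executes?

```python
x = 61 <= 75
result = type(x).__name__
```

x is bool; result = 'bool'

'bool'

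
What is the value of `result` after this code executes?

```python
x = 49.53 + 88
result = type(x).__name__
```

x is float; result = 'float'

'float'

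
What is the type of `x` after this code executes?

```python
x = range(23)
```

range() returns a range object

range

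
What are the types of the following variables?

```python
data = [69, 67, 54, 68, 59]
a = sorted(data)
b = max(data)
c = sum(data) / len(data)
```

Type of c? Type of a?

int / int = float; sorted() returns list

float, list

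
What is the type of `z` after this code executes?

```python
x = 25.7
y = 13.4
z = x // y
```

float // float = float

float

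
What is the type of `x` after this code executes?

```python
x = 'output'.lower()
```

str.lower() returns str

str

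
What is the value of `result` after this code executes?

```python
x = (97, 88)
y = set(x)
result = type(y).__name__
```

x is tuple; y is set; result = 'set'

'set'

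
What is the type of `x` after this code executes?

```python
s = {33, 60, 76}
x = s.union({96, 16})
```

set.union() returns a new set

set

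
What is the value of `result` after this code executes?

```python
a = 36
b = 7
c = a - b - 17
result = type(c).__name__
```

a is int; b is int; c is int; result = 'int'

'int'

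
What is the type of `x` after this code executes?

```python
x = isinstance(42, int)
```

isinstance() returns bool

bool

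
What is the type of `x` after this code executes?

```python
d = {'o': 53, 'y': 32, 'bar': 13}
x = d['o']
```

Accessing dict[str, int] with str key returns int

int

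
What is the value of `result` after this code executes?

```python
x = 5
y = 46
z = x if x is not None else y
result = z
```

x = 5; y = 46; z = 5; result = 5

5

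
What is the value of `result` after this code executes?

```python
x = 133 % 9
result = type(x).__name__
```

x is int; result = 'int'

'int'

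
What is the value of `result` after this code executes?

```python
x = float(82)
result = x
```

x = 82.0; result = 82.0

82.0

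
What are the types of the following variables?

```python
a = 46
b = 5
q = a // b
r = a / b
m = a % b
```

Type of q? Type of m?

// returns int; % of ints returns int

int, int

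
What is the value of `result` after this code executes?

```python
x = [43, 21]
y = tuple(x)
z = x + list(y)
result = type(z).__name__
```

x is list; y is tuple; z is list; result = 'list'

'list'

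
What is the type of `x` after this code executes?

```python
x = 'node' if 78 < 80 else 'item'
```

Both branches of conditional are str

str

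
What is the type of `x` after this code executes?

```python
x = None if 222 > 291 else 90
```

222 > 291 is False, so the else branch is taken

int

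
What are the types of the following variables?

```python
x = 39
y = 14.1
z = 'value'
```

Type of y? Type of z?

y is assigned a number with a decimal point, so it is a float; z is assigned a quoted string literal, so it is a str

float, str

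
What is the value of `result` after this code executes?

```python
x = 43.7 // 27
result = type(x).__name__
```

x is float; result = 'float'

'float'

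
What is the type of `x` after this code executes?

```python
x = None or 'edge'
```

'or' with None returns the other truthy value (str)

str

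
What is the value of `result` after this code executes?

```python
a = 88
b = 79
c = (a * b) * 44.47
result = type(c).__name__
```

a is int; b is int; c is float; result = 'float'

'float'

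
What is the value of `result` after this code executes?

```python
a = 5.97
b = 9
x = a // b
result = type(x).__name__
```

a is float; b is int; x is float; result = 'float'

'float'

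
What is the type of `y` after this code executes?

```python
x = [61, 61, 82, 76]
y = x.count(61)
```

list.count() returns int

int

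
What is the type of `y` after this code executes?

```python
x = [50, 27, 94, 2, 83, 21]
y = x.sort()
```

list.sort() returns None (mutates in place)

NoneType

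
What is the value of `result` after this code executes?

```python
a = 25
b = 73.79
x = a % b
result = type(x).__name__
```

a is int; b is float; x is float; result = 'float'

'float'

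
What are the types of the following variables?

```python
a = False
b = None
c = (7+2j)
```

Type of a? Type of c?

a is assigned the constant False, which has type bool; c is assigned (7+2j), an int plus an imaginary literal (j suffix), which evaluates to complex

bool, complex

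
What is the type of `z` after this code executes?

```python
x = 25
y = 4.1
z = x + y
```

int + float = float

float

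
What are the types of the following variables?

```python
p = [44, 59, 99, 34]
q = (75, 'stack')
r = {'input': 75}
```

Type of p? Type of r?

p is assigned a list literal (square brackets); r is assigned a dict literal ({key: value})

list, dict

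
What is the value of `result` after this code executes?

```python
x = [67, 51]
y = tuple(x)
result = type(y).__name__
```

x is list; y is tuple; result = 'tuple'

'tuple'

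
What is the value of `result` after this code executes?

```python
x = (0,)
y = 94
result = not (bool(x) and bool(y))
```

x = (0,); y = 94; result = False

False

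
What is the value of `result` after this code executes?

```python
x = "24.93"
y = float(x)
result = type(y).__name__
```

x is str; y is float; result = 'float'

'float'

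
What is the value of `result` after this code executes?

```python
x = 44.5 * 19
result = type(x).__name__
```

x is float; result = 'float'

'float'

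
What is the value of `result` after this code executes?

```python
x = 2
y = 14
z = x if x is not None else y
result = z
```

x = 2; y = 14; z = 2; result = 2

2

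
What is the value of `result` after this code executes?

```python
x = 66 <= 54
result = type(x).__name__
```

x is bool; result = 'bool'

'bool'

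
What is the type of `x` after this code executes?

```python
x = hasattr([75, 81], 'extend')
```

hasattr() returns bool

bool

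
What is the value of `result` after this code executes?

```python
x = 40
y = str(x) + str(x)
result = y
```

x = 40; y = '4040'; result = '4040'

'4040'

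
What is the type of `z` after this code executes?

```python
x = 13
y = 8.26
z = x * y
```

int * float = float

float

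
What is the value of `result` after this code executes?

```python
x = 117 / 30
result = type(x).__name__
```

x is float; result = 'float'

'float'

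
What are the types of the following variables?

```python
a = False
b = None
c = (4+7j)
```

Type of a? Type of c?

a is assigned the constant False, which has type bool; c is assigned (4+7j), an int plus an imaginary literal (j suffix), which evaluates to complex

bool, complex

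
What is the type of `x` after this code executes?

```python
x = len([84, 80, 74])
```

len() always returns int

int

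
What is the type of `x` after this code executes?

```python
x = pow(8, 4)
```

pow(int, int) returns int

int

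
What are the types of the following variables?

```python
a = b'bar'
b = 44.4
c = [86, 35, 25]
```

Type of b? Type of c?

b is assigned a number with a decimal point, so it is a float; c is assigned a list literal (square brackets)

float, list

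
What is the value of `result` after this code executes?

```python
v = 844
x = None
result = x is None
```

v = 844; x = None; result = True

True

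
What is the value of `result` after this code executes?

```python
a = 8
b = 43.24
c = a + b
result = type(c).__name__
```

a is int; b is float; c is float; result = 'float'

'float'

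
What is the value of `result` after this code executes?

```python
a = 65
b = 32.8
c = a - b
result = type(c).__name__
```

a is int; b is float; c is float; result = 'float'

'float'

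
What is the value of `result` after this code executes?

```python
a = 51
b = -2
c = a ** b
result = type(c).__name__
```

a is int; b is int; c is float; result = 'float'

'float'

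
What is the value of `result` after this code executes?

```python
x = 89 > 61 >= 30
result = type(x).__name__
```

x is bool; result = 'bool'

'bool'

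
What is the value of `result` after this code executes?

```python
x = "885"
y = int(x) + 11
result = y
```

x = '885'; y = 896; result = 896

896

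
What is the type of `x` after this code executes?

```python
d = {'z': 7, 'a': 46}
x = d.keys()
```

.keys() returns dict_keys view

dict_keys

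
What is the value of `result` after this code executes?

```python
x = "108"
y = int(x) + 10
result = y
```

x = '108'; y = 118; result = 118

118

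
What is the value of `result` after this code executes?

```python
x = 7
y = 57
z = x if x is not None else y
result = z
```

x = 7; y = 57; z = 7; result = 7

7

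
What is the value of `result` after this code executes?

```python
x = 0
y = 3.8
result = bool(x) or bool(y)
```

x = 0; y = 3.8; result = True

True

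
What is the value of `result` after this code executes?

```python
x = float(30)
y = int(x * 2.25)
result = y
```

x = 30.0; y = 67; result = 67

67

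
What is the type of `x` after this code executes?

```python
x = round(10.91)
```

round() with no decimal places returns int

int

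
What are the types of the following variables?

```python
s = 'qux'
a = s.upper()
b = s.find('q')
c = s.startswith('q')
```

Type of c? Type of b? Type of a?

startswith() returns bool; find() returns int; upper() returns str

bool, int, str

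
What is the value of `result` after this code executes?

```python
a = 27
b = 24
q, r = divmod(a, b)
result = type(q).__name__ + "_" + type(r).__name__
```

a is int; b is int; q is int; r is int; result = 'int_int'

'int_int'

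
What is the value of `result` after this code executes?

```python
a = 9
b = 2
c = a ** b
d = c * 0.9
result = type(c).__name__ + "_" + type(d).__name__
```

a is int; b is int; c is int; d is float; result = 'int_float'

'int_float'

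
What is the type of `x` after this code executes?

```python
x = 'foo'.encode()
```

str.encode() returns bytes

bytes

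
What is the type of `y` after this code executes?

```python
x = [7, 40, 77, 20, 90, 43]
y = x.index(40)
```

list.index() returns int

int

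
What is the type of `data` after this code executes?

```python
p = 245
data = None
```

None has type NoneType

NoneType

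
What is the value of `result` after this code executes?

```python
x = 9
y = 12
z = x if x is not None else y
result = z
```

x = 9; y = 12; z = 9; result = 9

9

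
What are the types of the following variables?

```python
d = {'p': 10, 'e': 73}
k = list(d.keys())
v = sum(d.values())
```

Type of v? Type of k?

sum of ints is int; list() converts to list

int, list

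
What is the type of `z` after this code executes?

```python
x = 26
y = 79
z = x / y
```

int / int = float

float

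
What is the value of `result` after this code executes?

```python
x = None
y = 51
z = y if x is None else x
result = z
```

x = None; y = 51; z = 51; result = 51

51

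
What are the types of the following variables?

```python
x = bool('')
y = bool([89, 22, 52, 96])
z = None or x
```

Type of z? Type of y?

None or bool returns the bool; bool() returns bool

bool, bool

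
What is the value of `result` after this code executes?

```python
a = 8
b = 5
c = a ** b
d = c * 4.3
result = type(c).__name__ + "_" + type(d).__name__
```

a is int; b is int; c is int; d is float; result = 'int_float'

'int_float'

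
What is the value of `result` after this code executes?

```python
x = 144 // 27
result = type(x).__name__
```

x is int; result = 'int'

'int'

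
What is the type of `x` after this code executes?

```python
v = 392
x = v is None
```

'is' comparison returns bool

bool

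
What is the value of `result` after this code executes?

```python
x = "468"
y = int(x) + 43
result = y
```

x = '468'; y = 511; result = 511

511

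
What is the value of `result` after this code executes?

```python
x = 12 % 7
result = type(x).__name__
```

x is int; result = 'int'

'int'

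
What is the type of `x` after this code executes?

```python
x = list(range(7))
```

list(range()) returns list

list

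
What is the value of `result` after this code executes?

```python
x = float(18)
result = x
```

x = 18.0; result = 18.0

18.0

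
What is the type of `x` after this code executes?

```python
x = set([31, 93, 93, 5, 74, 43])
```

set() constructor returns set

set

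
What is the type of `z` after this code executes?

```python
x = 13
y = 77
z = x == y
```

Equality comparison returns bool

bool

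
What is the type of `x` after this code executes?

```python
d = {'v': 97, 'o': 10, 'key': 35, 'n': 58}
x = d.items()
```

dict.items() returns dict_items view

dict_items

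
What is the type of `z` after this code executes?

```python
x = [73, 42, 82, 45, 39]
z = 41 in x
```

'in' operator returns bool

bool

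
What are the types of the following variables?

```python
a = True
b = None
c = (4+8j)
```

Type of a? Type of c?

a is assigned the constant True, which has type bool; c is assigned (4+8j), an int plus an imaginary literal (j suffix), which evaluates to complex

bool, complex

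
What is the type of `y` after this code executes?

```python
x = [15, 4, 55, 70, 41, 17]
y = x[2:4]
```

Slicing a list returns a list

list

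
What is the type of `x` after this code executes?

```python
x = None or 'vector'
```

'or' with None returns the other truthy value (str)

str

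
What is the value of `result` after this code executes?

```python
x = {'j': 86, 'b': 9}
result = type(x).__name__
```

x is dict; result = 'dict'

'dict'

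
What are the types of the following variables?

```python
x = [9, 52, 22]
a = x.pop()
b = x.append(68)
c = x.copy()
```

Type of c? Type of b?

copy() returns list; append() returns None

list, NoneType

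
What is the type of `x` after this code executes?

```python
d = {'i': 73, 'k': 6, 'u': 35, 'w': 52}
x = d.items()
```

dict.items() returns dict_items view

dict_items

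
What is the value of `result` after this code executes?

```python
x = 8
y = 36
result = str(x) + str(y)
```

x = 8; y = 36; result = '836'

'836'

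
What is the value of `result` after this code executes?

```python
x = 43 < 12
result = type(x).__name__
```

x is bool; result = 'bool'

'bool'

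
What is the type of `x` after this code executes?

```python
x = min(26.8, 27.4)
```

min() of floats returns float

float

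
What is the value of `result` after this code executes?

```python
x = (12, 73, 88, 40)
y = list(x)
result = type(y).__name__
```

x is tuple; y is list; result = 'list'

'list'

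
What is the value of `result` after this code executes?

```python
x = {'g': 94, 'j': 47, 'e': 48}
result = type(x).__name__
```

x is dict; result = 'dict'

'dict'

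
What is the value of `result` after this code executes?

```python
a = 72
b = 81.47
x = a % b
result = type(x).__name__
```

a is int; b is float; x is float; result = 'float'

'float'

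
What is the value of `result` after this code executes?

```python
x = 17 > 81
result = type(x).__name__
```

x is bool; result = 'bool'

'bool'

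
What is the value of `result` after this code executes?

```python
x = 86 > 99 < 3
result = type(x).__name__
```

x is bool; result = 'bool'

'bool'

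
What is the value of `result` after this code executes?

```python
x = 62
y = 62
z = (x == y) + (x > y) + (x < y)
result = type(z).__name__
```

x is int; y is int; z is int; result = 'int'

'int'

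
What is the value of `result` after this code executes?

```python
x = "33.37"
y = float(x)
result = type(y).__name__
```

x is str; y is float; result = 'float'

'float'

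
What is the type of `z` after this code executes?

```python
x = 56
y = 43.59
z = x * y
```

int * float = float

float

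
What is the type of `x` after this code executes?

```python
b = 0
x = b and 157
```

'and' returns first falsy value (0 is int)

int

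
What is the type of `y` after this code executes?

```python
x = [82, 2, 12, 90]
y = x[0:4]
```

Slicing a list returns a list

list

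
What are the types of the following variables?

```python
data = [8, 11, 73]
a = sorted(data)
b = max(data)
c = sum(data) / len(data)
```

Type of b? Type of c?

max of ints returns int; int / int = float

int, float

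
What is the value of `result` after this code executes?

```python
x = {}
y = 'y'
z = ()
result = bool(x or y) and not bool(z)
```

x = {}; y = 'y'; z = (); result = True

True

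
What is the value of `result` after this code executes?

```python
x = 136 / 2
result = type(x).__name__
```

x is float; result = 'float'

'float'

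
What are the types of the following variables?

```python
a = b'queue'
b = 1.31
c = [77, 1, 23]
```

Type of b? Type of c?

b is assigned a number with a decimal point, so it is a float; c is assigned a list literal (square brackets)

float, list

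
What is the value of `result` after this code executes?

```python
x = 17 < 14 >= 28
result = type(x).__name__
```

x is bool; result = 'bool'

'bool'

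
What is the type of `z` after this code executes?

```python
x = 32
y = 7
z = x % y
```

int % int = int

int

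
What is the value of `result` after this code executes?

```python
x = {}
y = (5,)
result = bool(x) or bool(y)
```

x = {}; y = (5,); result = True

True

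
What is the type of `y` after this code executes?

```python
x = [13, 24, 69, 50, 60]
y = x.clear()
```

list.clear() returns None

NoneType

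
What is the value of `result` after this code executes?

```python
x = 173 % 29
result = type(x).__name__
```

x is int; result = 'int'

'int'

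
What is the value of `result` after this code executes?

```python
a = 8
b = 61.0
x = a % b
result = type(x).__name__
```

a is int; b is float; x is float; result = 'float'

'float'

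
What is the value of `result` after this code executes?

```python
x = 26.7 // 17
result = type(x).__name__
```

x is float; result = 'float'

'float'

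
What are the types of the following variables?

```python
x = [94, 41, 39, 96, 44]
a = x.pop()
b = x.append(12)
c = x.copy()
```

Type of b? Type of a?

append() returns None; pop() returns element

NoneType, int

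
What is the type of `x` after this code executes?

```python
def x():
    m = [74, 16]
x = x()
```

Function without return returns None

NoneType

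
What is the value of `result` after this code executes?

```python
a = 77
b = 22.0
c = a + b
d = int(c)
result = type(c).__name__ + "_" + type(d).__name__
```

a is int; b is float; c is float; d is int; result = 'float_int'

'float_int'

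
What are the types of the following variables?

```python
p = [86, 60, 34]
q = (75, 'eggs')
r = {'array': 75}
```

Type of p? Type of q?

p is assigned a list literal (square brackets); q is assigned a tuple (parenthesized, comma-separated values)

list, tuple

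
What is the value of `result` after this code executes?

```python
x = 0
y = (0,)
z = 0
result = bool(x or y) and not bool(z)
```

x = 0; y = (0,); z = 0; result = True

True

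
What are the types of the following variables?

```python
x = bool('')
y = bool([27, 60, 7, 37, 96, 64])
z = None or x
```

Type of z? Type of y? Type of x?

None or bool returns the bool; bool() returns bool; bool() returns bool

bool, bool, bool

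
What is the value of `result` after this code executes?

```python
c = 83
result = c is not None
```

c = 83; result = True

True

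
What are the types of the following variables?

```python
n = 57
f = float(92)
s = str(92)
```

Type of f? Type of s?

f is assigned the result of calling float(), which returns a float; s is assigned the result of calling str(), which returns a str

float, str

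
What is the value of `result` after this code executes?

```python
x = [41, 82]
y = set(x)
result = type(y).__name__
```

x is list; y is set; result = 'set'

'set'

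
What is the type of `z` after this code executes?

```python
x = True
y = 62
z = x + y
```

bool + int = int (bool is subclass of int)

int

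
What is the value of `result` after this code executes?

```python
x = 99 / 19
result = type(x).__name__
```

x is float; result = 'float'

'float'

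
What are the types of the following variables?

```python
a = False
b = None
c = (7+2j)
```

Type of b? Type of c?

b is assigned None, whose type is NoneType; c is assigned (7+2j), an int plus an imaginary literal (j suffix), which evaluates to complex

NoneType, complex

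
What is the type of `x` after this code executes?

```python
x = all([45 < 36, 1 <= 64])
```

all() returns bool

bool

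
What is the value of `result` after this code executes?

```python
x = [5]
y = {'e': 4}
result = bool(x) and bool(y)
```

x = [5]; y = {'e': 4}; result = True

True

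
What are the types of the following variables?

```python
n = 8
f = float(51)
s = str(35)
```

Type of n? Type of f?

n is assigned a bare integer (no decimal point), so it is an int; f is assigned the result of calling float(), which returns a float

int, float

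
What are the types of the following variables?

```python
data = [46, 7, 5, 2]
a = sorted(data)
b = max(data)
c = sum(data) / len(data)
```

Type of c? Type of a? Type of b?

int / int = float; sorted() returns list; max of ints returns int

float, list, int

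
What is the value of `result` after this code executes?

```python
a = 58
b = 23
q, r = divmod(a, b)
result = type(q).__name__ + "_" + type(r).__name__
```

a is int; b is int; q is int; r is int; result = 'int_int'

'int_int'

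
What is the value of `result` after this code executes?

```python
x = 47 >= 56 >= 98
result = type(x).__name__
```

x is bool; result = 'bool'

'bool'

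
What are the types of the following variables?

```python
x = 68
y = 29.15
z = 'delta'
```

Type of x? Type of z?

x is assigned a bare integer (no decimal point), so it is an int; z is assigned a quoted string literal, so it is a str

int, str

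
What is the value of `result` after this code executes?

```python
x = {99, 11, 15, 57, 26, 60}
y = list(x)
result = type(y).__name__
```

x is set; y is list; result = 'list'

'list'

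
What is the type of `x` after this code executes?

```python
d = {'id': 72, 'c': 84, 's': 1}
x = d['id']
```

Accessing dict[str, int] with str key returns int

int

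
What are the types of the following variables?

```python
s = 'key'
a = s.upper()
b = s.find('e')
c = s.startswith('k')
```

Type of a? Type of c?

upper() returns str; startswith() returns bool

str, bool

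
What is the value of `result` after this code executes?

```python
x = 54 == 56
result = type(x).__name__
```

x is bool; result = 'bool'

'bool'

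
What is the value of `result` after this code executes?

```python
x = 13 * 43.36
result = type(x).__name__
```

x is float; result = 'float'

'float'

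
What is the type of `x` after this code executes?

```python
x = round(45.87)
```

round() with no decimal places returns int

int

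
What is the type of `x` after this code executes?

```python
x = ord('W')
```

ord() returns int (code point)

int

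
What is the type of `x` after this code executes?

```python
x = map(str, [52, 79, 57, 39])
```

map() returns a map object

map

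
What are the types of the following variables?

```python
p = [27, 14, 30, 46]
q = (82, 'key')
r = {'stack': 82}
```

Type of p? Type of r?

p is assigned a list literal (square brackets); r is assigned a dict literal ({key: value})

list, dict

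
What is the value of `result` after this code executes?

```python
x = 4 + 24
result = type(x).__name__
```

x is int; result = 'int'

'int'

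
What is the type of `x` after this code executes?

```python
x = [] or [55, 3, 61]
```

'or' returns first truthy value (list)

list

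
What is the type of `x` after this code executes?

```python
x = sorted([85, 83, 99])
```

sorted() always returns list

list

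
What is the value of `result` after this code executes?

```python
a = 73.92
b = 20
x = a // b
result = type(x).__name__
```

a is float; b is int; x is float; result = 'float'

'float'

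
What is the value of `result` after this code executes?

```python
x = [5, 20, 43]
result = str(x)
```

x = [5, 20, 43]; result = '[5, 20, 43]'

'[5, 20, 43]'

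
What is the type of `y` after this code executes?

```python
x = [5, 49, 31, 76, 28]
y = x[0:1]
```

Slicing a list returns a list

list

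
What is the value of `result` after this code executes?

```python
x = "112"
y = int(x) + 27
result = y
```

x = '112'; y = 139; result = 139

139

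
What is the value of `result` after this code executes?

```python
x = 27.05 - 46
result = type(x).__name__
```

x is float; result = 'float'

'float'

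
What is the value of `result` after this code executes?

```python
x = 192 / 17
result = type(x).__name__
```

x is float; result = 'float'

'float'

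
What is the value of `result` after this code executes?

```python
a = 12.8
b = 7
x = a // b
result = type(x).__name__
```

a is float; b is int; x is float; result = 'float'

'float'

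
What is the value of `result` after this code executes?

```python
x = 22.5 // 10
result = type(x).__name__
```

x is float; result = 'float'

'float'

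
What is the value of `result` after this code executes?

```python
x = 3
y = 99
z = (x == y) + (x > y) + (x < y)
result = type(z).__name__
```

x is int; y is int; z is int; result = 'int'

'int'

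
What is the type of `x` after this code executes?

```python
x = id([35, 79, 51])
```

id() returns int

int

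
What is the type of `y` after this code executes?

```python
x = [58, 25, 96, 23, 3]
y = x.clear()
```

list.clear() returns None

NoneType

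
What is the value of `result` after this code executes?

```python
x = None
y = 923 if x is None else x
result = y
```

x = None; y = 923; result = 923

923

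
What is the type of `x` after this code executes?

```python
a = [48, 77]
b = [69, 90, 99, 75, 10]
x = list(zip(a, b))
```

list(zip()) returns a list of tuples

list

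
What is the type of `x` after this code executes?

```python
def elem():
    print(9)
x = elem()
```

Function without return returns None

NoneType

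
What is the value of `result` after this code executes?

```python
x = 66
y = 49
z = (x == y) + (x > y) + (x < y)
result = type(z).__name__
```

x is int; y is int; z is int; result = 'int'

'int'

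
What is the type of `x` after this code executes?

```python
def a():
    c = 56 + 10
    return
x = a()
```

Bare return returns None

NoneType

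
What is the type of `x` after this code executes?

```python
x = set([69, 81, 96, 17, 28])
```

set() constructor returns set

set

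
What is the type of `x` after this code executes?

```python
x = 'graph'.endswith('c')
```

str.endswith() returns bool

bool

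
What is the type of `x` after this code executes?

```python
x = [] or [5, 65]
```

'or' returns first truthy value (list)

list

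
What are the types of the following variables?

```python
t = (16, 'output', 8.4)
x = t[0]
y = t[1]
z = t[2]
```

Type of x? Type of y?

tuple[0] is int; tuple[1] is str

int, str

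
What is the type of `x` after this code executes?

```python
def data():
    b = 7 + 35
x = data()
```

Function without return returns None

NoneType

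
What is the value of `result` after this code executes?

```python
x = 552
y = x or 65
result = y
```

x = 552; y = 552; result = 552

552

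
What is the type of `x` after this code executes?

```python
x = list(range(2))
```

list(range()) returns list

list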